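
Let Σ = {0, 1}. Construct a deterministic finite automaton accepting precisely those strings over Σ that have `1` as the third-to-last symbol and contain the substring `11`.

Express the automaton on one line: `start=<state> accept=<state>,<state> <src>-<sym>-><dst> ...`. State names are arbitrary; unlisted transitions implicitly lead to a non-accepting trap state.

start=q0 accept=q3,q4,q5,q6 q0-0->q0 q0-1->q1 q1-0->q0 q1-1->q2 q2-0->q3 q2-1->q4 q3-0->q5 q3-1->q6 q4-0->q3 q4-1->q4 q5-0->q7 q5-1->q8 q6-0->q9 q6-1->q2 q7-0->q7 q7-1->q8 q8-0->q9 q8-1->q2 q9-0->q5 q9-1->q6

Handle the two conditions separately and then intersect. The first has 15 states tracking the last 3 symbols read; the second has 3 states tracking whether and how much of `11` has been seen. A product state is a pair (one from each), accepting exactly when both do. Equivalent product states are then merged.
A 10-state machine:
        0   1  
>  q0   q0  q1 
   q1   q0  q2 
   q2   q3  q4 
 * q3   q5  q6 
 * q4   q3  q4 
 * q5   q7  q8 
 * q6   q9  q2 
   q7   q7  q8 
   q8   q9  q2 
   q9   q5  q6 
(> = start, * = accepting)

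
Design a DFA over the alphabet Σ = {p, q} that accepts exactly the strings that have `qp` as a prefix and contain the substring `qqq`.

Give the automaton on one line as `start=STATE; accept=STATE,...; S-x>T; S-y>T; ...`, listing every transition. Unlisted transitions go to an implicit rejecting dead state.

Build one automaton per condition and run them in lockstep. One (4 states) tracks whether the input so far still matches the prefix `qp`; the other (4 states) tracks whether and how much of `qqq` has been seen. Each combined state is a pair, one component from each; accept when both components accept. After merging equivalent states the machine shrinks.
7 states suffice.
        p   q  
>  s0   s1  s2 
   s1   s1  s1 
   s2   s3  s1 
   s3   s3  s4 
   s4   s3  s5 
   s5   s3  s6 
 * s6   s6  s6 
(> = start, * = accepting)

start=s0; accept=s6; s0-p>s1; s0-q>s2; s1-p>s1; s1-q>s1; s2-p>s3; s2-q>s1; s3-p>s3; s3-q>s4; s4-p>s3; s4-q>s5; s5-p>s3; s5-q>s6; s6-p>s6; s6-q>s6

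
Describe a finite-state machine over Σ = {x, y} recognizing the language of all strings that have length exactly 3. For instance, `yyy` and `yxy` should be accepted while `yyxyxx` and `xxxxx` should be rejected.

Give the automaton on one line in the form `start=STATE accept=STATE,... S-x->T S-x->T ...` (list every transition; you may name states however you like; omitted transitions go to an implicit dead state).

We only need to distinguish lengths 0, 1, …, 3, and '>3'. Chain s0 → s1 → s2 → s3 → s4 on every symbol, with s4 looping. Accepting states: {s3}.
        x   y  
>  s0   s1  s1 
   s1   s2  s2 
   s2   s3  s3 
 * s3   s4  s4 
   s4   s4  s4 
(> = start, * = accepting)

start=s0 accept=s3 s0-x->s1 s0-y->s1 s1-x->s2 s1-y->s2 s2-x->s3 s2-y->s3 s3-x->s4 s3-y->s4 s4-x->s4 s4-y->s4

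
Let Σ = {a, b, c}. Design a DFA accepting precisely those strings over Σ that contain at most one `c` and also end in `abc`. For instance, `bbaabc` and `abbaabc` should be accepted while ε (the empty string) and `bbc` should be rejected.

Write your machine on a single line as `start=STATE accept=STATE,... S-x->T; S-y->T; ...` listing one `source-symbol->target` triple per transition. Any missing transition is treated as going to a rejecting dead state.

start=q0; accept=q6; q0-a->q1; q0-b->q0; q0-c->q2; q1-a->q1; q1-b->q3; q1-c->q2; q2-a->q4; q2-b->q2; q2-c->q5; q3-a->q1; q3-b->q0; q3-c->q6; q4-a->q4; q4-b->q7; q4-c->q5; q5-a->q8; q5-b->q5; q5-c->q5; q6-a->q4; q6-b->q2; q6-c->q5; q7-a->q4; q7-b->q2; q7-c->q9; q8-a->q8; q8-b->q10; q8-c->q5; q9-a->q8; q9-b->q5; q9-c->q5; q10-a->q8; q10-b->q5; q10-c->q9

Build one automaton per condition and run them in lockstep. The first has 3 states tracking the count of `c`s, saturating at 2; the second has 4 states tracking how much of the suffix `abc` has currently been matched. A product state is a pair (one from each), accepting exactly when both do.
An 11-state machine:
          a    b    c  
>  q0     q1   q0   q2 
   q1     q1   q3   q2 
   q2     q4   q2   q5 
   q3     q1   q0   q6 
   q4     q4   q7   q5 
   q5     q8   q5   q5 
 * q6     q4   q2   q5 
   q7     q4   q2   q9 
   q8     q8  q10   q5 
   q9     q8   q5   q5 
   q10    q8   q5   q9 
(> = start, * = accepting)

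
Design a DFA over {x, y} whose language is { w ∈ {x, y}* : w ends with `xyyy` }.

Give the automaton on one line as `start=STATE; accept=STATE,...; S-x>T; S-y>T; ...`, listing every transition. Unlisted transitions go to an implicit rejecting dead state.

start=s0; accept=s4; s0-x>s1; s0-y>s0; s1-x>s1; s1-y>s2; s2-x>s1; s2-y>s3; s3-x>s1; s3-y>s4; s4-x>s1; s4-y>s0

Let each state record the length of the longest suffix of the input read so far that is also a prefix of `xyyy`. s1 means the last symbol is `x`; s2 means the last 2 symbols are `xy`; s3 means the last 3 symbols are `xyy`; s4 means the last 4 symbols are `xyyy`. Accept only at s4, where the string currently ends in `xyyy`.
5 states suffice.
        x   y  
>  s0   s1  s0 
   s1   s1  s2 
   s2   s1  s3 
   s3   s1  s4 
 * s4   s1  s0 
(> = start, * = accepting)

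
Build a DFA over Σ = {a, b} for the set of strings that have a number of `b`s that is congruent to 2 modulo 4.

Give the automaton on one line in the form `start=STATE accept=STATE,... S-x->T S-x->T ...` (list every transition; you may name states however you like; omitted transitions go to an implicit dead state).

start=s0 accept=s2 s0-a->s0 s0-b->s1 s1-a->s1 s1-b->s2 s2-a->s2 s2-b->s3 s3-a->s3 s3-b->s0

The only thing that matters is how many `b`s have appeared, reduced mod 4. Use one state per residue: s0 for 0, …, s3 for 3. Reading `b` moves to the next residue; anything else stays put. s2 is accepting.
With 4 states:
        a   b  
>  s0   s0  s1 
   s1   s1  s2 
 * s2   s2  s3 
   s3   s3  s0 
(> = start, * = accepting)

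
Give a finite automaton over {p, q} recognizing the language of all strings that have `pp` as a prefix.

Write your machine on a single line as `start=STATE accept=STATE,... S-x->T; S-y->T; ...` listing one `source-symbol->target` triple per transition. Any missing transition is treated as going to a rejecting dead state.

Check the first 2 symbols one by one: S0 through S1 record how many have matched `pp` so far; any wrong symbol goes to the dead state S3. After all 2 match we enter the accepting sink S2.
4 states suffice.
        p   q  
>  S0   S1  S3 
   S1   S2  S3 
 * S2   S2  S2 
   S3   S3  S3 
(> = start, * = accepting)

start=S0; accept=S2; S0-p->S1; S0-q->S3; S1-p->S2; S1-q->S3; S2-p->S2; S2-q->S2; S3-p->S3; S3-q->S3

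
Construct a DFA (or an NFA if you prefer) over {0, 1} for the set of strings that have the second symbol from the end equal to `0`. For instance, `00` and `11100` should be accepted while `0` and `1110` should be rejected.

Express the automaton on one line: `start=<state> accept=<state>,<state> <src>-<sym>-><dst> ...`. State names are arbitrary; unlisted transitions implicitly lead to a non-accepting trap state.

start=q0 accept=q3,q4 q0-0->q1 q0-1->q2 q1-0->q3 q1-1->q4 q2-0->q5 q2-1->q6 q3-0->q3 q3-1->q4 q4-0->q5 q4-1->q6 q5-0->q3 q5-1->q4 q6-0->q5 q6-1->q6

Because acceptance depends on a position counted from the end, the machine has to buffer the most recent 2 symbols. Make each state the string of the last up-to-2 symbols read; on input `x` shift the window left and append `x`. Accept when the buffered window has length 2 and begins with `0`.
        0   1  
>  q0   q1  q2 
   q1   q3  q4 
   q2   q5  q6 
 * q3   q3  q4 
 * q4   q5  q6 
   q5   q3  q4 
   q6   q5  q6 
(> = start, * = accepting)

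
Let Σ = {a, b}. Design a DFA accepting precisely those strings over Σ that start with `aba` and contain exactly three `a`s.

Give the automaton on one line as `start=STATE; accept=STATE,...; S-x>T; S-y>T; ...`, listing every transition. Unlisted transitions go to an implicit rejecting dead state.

Build one automaton per condition and run them in lockstep. The first has 5 states tracking whether the input so far still matches the prefix `aba`; the second has 5 states tracking the count of `a`s, saturating at 4. A product state is a pair (one from each), accepting exactly when both do. After merging equivalent states the machine shrinks.
With 6 states:
        a   b  
>  q0   q1  q2 
   q1   q2  q3 
   q2   q2  q2 
   q3   q4  q2 
   q4   q5  q4 
 * q5   q2  q5 
(> = start, * = accepting)

start=q0; accept=q5; q0-a>q1; q0-b>q2; q1-a>q2; q1-b>q3; q2-a>q2; q2-b>q2; q3-a>q4; q3-b>q2; q4-a>q5; q4-b>q4; q5-a>q2; q5-b>q5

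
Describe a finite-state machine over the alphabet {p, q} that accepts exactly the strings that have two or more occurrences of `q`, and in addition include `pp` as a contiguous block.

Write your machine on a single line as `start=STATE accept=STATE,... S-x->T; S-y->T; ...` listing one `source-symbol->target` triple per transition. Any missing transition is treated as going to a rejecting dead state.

Build one automaton per condition and run them in lockstep. The first has 4 states tracking the count of `q`s, saturating at 3; the second has 3 states tracking whether and how much of `pp` has been seen. A product state is a pair (one from each), accepting exactly when both do. Equivalent product states are then merged.
A 9-state machine:
       p  q 
>  A   B  C 
   B   D  C 
   C   E  F 
   D   D  G 
   E   G  F 
   F   H  F 
   G   G  I 
   H   I  F 
 * I   I  I 
(> = start, * = accepting)

start=A; accept=I; A-p->B; A-q->C; B-p->D; B-q->C; C-p->E; C-q->F; D-p->D; D-q->G; E-p->G; E-q->F; F-p->H; F-q->F; G-p->G; G-q->I; H-p->I; H-q->F; I-p->I; I-q->I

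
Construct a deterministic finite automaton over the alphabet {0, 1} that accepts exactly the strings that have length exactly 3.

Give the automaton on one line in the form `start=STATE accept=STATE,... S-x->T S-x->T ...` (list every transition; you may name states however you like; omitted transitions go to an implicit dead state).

Count input length up to 4: every symbol moves from A toward E, which means 'more than 3' and absorbs. Accept from {D}.
With 5 states:
       0  1 
>  A   B  B 
   B   C  C 
   C   D  D 
 * D   E  E 
   E   E  E 
(> = start, * = accepting)

start=A accept=D A-0->B A-1->B B-0->C B-1->C C-0->D C-1->D D-0->E D-1->E E-0->E E-1->E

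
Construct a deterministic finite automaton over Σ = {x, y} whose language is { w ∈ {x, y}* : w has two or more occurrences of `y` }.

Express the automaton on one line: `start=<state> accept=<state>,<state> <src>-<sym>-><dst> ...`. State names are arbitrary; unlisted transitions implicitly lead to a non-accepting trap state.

Only the number of `y`s matters, and only up to 3. Make a chain A → B → C → D advanced by each `y` (with D absorbing); every other symbol self-loops. The accepting set is {C, D}.
A 4-state machine:
       x  y 
>  A   A  B 
   B   B  C 
 * C   C  D 
 * D   D  D 
(> = start, * = accepting)

start=A accept=C,D A-x->A A-y->B B-x->B B-y->C C-x->C C-y->D D-x->D D-y->D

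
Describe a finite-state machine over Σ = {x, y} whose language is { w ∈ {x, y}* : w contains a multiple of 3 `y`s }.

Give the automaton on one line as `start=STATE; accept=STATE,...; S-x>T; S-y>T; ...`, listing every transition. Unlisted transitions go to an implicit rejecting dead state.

Keep the running count of `y`s modulo 3: each `y` advances along the cycle q0 → q1 → q2 → q0 while other symbols loop. Accept at q0.
        x   y  
>* q0   q0  q1 
   q1   q1  q2 
   q2   q2  q0 
(> = start, * = accepting)

start=q0; accept=q0; q0-x>q0; q0-y>q1; q1-x>q1; q1-y>q2; q2-x>q2; q2-y>q0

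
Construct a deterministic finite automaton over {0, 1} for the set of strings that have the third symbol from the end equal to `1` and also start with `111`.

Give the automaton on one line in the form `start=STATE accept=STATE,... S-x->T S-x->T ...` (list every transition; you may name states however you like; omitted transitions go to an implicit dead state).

Handle the two conditions separately and then intersect. The first has 15 states tracking the last 3 symbols read; the second has 5 states tracking whether the input so far still matches the prefix `111`. A product state is a pair (one from each), accepting exactly when both do.
With 23 states:
          0    1  
>  q0     q1   q2 
   q1     q3   q4 
   q2     q5   q6 
   q3     q7   q8 
   q4     q9  q10 
   q5    q11  q12 
   q6    q13  q14 
   q7     q7   q8 
   q8     q9  q10 
   q9    q11  q12 
   q10   q13  q15 
   q11    q7   q8 
   q12    q9  q10 
   q13   q11  q12 
 * q14   q16  q14 
   q15   q13  q15 
 * q16   q17  q18 
 * q17   q19  q20 
 * q18   q21  q22 
   q19   q19  q20 
   q20   q21  q22 
   q21   q17  q18 
   q22   q16  q14 
(> = start, * = accepting)

start=q0 accept=q14,q16,q17,q18 q0-0->q1 q0-1->q2 q1-0->q3 q1-1->q4 q2-0->q5 q2-1->q6 q3-0->q7 q3-1->q8 q4-0->q9 q4-1->q10 q5-0->q11 q5-1->q12 q6-0->q13 q6-1->q14 q7-0->q7 q7-1->q8 q8-0->q9 q8-1->q10 q9-0->q11 q9-1->q12 q10-0->q13 q10-1->q15 q11-0->q7 q11-1->q8 q12-0->q9 q12-1->q10 q13-0->q11 q13-1->q12 q14-0->q16 q14-1->q14 q15-0->q13 q15-1->q15 q16-0->q17 q16-1->q18 q17-0->q19 q17-1->q20 q18-0->q21 q18-1->q22 q19-0->q19 q19-1->q20 q20-0->q21 q20-1->q22 q21-0->q17 q21-1->q18 q22-0->q16 q22-1->q14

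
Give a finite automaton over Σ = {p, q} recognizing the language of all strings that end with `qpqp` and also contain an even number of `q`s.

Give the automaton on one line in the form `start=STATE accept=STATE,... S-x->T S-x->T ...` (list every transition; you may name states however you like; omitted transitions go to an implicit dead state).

Build one automaton per condition and run them in lockstep. The first has 5 states tracking how much of the suffix `qpqp` has currently been matched; the second has 2 states tracking the count of `q`s modulo 2. A product state is a pair (one from each), accepting exactly when both do. Minimizing collapses redundant product states.
        p   q  
>  s0   s0  s1 
   s1   s2  s0 
   s2   s3  s4 
   s3   s3  s0 
   s4   s5  s1 
 * s5   s0  s1 
(> = start, * = accepting)

start=s0 accept=s5 s0-p->s0 s0-q->s1 s1-p->s2 s1-q->s0 s2-p->s3 s2-q->s4 s3-p->s3 s3-q->s0 s4-p->s5 s4-q->s1 s5-p->s0 s5-q->s1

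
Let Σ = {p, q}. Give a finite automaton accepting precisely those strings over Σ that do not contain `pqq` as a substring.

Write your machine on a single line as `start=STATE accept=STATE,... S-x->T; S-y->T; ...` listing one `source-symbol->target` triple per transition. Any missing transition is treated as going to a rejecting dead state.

start=A; accept=A,B,C; A-p->B; A-q->A; B-p->B; B-q->C; C-p->B; C-q->D; D-p->D; D-q->D

Track partial matches of the forbidden pattern `pqq`. State D is a dead state reached once `pqq` has occurred; every other state accepts. A means no part of `pqq` is currently matched.
A 4-state machine:
       p  q 
>* A   B  A 
 * B   B  C 
 * C   B  D 
   D   D  D 
(> = start, * = accepting)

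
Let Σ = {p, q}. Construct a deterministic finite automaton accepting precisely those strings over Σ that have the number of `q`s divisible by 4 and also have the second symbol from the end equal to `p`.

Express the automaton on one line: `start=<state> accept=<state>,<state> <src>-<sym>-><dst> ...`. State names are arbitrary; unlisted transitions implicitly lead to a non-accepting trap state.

start=s0 accept=s3,s7 s0-p->s1 s0-q->s2 s1-p->s3 s1-q->s2 s2-p->s2 s2-q->s4 s3-p->s3 s3-q->s2 s4-p->s4 s4-q->s5 s5-p->s6 s5-q->s0 s6-p->s6 s6-q->s7 s7-p->s1 s7-q->s2

Run two small machines in parallel and take their product. One (4 states) tracks the count of `q`s modulo 4; the other (7 states) tracks the last 2 symbols read. Each combined state is a pair, one component from each; accept when both components accept. After merging equivalent states the machine shrinks.
With 8 states:
        p   q  
>  s0   s1  s2 
   s1   s3  s2 
   s2   s2  s4 
 * s3   s3  s2 
   s4   s4  s5 
   s5   s6  s0 
   s6   s6  s7 
 * s7   s1  s2 
(> = start, * = accepting)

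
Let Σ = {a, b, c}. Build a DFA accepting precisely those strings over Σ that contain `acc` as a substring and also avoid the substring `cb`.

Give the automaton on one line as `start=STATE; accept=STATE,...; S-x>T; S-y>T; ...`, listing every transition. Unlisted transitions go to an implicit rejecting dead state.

Build one automaton per condition and run them in lockstep. The first has 4 states tracking whether and how much of `acc` has been seen; the second has 3 states tracking partial matches of the forbidden pattern `cb`. A product state is a pair (one from each), accepting exactly when both do.
A 10-state machine:
        a   b   c  
>  q0   q1  q0  q2 
   q1   q1  q0  q3 
   q2   q1  q4  q2 
   q3   q1  q4  q5 
   q4   q6  q4  q4 
 * q5   q7  q8  q5 
   q6   q6  q4  q9 
 * q7   q7  q7  q5 
   q8   q8  q8  q8 
   q9   q6  q4  q8 
(> = start, * = accepting)

start=q0; accept=q5,q7; q0-a>q1; q0-b>q0; q0-c>q2; q1-a>q1; q1-b>q0; q1-c>q3; q2-a>q1; q2-b>q4; q2-c>q2; q3-a>q1; q3-b>q4; q3-c>q5; q4-a>q6; q4-b>q4; q4-c>q4; q5-a>q7; q5-b>q8; q5-c>q5; q6-a>q6; q6-b>q4; q6-c>q9; q7-a>q7; q7-b>q7; q7-c>q5; q8-a>q8; q8-b>q8; q8-c>q8; q9-a>q6; q9-b>q4; q9-c>q8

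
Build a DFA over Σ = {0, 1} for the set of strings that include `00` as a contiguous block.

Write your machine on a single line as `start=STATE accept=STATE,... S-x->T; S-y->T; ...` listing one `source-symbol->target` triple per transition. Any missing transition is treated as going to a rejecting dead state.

start=s0; accept=s2; s0-0->s1; s0-1->s0; s1-0->s2; s1-1->s0; s2-0->s2; s2-1->s2

States s0..s1 record the length of the longest prefix of `00` that matches the current input suffix. Reaching s2 means `00` has been seen, and we stay there forever. Accept from s2.
3 states suffice.
        0   1  
>  s0   s1  s0 
   s1   s2  s0 
 * s2   s2  s2 
(> = start, * = accepting)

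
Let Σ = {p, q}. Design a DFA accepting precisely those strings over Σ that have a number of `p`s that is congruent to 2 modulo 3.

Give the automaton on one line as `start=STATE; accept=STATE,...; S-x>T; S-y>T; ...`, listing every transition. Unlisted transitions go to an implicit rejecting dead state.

start=s0; accept=s2; s0-p>s1; s0-q>s0; s1-p>s2; s1-q>s1; s2-p>s0; s2-q>s2

Keep the running count of `p`s modulo 3: each `p` advances along the cycle s0 → s1 → s2 → s0 while other symbols loop. Accept at s2.
        p   q  
>  s0   s1  s0 
   s1   s2  s1 
 * s2   s0  s2 
(> = start, * = accepting)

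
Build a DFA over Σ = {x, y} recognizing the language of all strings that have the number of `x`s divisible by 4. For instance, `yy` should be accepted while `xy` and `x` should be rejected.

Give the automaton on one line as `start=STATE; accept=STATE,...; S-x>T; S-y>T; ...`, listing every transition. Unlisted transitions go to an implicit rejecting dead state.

start=q0; accept=q0; q0-x>q1; q0-y>q0; q1-x>q2; q1-y>q1; q2-x>q3; q2-y>q2; q3-x>q0; q3-y>q3

The only thing that matters is how many `x`s have appeared, reduced mod 4. Use one state per residue: q0 for 0, …, q3 for 3. Reading `x` moves to the next residue; anything else stays put. q0 is accepting.
4 states suffice.
        x   y  
>* q0   q1  q0 
   q1   q2  q1 
   q2   q3  q2 
   q3   q0  q3 
(> = start, * = accepting)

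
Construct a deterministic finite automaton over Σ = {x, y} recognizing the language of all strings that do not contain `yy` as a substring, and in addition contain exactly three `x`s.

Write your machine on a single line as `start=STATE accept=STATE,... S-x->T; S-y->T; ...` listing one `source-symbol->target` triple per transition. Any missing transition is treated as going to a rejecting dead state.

start=q0; accept=q6,q8; q0-x->q1; q0-y->q2; q1-x->q3; q1-y->q4; q2-x->q1; q2-y->q5; q3-x->q6; q3-y->q7; q4-x->q3; q4-y->q5; q5-x->q5; q5-y->q5; q6-x->q5; q6-y->q8; q7-x->q6; q7-y->q5; q8-x->q5; q8-y->q5

Build one automaton per condition and run them in lockstep. The first has 3 states tracking partial matches of the forbidden pattern `yy`; the second has 5 states tracking the count of `x`s, saturating at 4. A product state is a pair (one from each), accepting exactly when both do. Minimizing collapses redundant product states.
        x   y  
>  q0   q1  q2 
   q1   q3  q4 
   q2   q1  q5 
   q3   q6  q7 
   q4   q3  q5 
   q5   q5  q5 
 * q6   q5  q8 
   q7   q6  q5 
 * q8   q5  q5 
(> = start, * = accepting)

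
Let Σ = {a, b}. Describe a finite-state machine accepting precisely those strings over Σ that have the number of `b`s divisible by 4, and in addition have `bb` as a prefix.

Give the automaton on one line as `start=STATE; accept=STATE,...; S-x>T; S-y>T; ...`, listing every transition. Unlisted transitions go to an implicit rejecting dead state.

Build one automaton per condition and run them in lockstep. The first has 4 states tracking the count of `b`s modulo 4; the second has 4 states tracking whether the input so far still matches the prefix `bb`. A product state is a pair (one from each), accepting exactly when both do. Minimizing collapses redundant product states.
7 states suffice.
        a   b  
>  q0   q1  q2 
   q1   q1  q1 
   q2   q1  q3 
   q3   q3  q4 
   q4   q4  q5 
 * q5   q5  q6 
   q6   q6  q3 
(> = start, * = accepting)

start=q0; accept=q5; q0-a>q1; q0-b>q2; q1-a>q1; q1-b>q1; q2-a>q1; q2-b>q3; q3-a>q3; q3-b>q4; q4-a>q4; q4-b>q5; q5-a>q5; q5-b>q6; q6-a>q6; q6-b>q3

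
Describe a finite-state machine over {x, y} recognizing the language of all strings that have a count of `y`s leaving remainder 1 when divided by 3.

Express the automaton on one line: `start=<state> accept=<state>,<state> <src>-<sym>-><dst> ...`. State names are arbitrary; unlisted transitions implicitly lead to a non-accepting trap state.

The only thing that matters is how many `y`s have appeared, reduced mod 3. Use one state per residue: q0 for 0, …, q2 for 2. Reading `y` moves to the next residue; anything else stays put. q1 is accepting.
3 states suffice.
        x   y  
>  q0   q0  q1 
 * q1   q1  q2 
   q2   q2  q0 
(> = start, * = accepting)

start=q0 accept=q1 q0-x->q0 q0-y->q1 q1-x->q1 q1-y->q2 q2-x->q2 q2-y->q0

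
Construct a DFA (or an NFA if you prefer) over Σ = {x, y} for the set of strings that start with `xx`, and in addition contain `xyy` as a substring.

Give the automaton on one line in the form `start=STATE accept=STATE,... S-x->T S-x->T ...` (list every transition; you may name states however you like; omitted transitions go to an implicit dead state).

Run two small machines in parallel and take their product. The first has 4 states tracking whether the input so far still matches the prefix `xx`; the second has 4 states tracking whether and how much of `xyy` has been seen. A product state is a pair (one from each), accepting exactly when both do.
A 9-state machine:
        x   y  
>  q0   q1  q2 
   q1   q3  q4 
   q2   q5  q2 
   q3   q3  q6 
   q4   q5  q7 
   q5   q5  q4 
   q6   q3  q8 
   q7   q7  q7 
 * q8   q8  q8 
(> = start, * = accepting)

start=q0 accept=q8 q0-x->q1 q0-y->q2 q1-x->q3 q1-y->q4 q2-x->q5 q2-y->q2 q3-x->q3 q3-y->q6 q4-x->q5 q4-y->q7 q5-x->q5 q5-y->q4 q6-x->q3 q6-y->q8 q7-x->q7 q7-y->q7 q8-x->q8 q8-y->q8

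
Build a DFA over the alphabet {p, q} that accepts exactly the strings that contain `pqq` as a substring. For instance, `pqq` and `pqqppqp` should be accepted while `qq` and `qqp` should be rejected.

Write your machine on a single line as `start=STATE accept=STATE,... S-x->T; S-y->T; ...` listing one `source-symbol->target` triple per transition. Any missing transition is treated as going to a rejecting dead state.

start=S0; accept=S3; S0-p->S1; S0-q->S0; S1-p->S1; S1-q->S2; S2-p->S1; S2-q->S3; S3-p->S3; S3-q->S3

Track how much of `pqq` has been matched so far: state S0 is no progress, S3 is the absorbing accept state reached once `pqq` has occurred. Intermediate states record partial matches; on a mismatch, fall back to the longest reusable overlap.
        p   q  
>  S0   S1  S0 
   S1   S1  S2 
   S2   S1  S3 
 * S3   S3  S3 
(> = start, * = accepting)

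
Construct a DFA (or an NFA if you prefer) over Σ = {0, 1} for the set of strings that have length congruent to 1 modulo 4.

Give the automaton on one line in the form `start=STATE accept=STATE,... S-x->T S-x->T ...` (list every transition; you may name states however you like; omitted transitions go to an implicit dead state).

Only the length mod 4 matters, so use a 4-cycle: from any state, every input symbol moves to the next state, wrapping S3 back to S0. Mark S1 accepting.
With 4 states:
        0   1  
>  S0   S1  S1 
 * S1   S2  S2 
   S2   S3  S3 
   S3   S0  S0 
(> = start, * = accepting)

start=S0 accept=S1 S0-0->S1 S0-1->S1 S1-0->S2 S1-1->S2 S2-0->S3 S2-1->S3 S3-0->S0 S3-1->S0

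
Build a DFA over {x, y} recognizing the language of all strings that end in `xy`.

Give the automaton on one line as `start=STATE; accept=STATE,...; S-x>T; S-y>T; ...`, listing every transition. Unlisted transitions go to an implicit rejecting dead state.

start=s0; accept=s2; s0-x>s1; s0-y>s0; s1-x>s1; s1-y>s2; s2-x>s1; s2-y>s0

Let each state record the length of the longest suffix of the input read so far that is also a prefix of `xy`. s1 means the last symbol is `x`; s2 means the last 2 symbols are `xy`. Accept only at s2, where the string currently ends in `xy`.
        x   y  
>  s0   s1  s0 
   s1   s1  s2 
 * s2   s1  s0 
(> = start, * = accepting)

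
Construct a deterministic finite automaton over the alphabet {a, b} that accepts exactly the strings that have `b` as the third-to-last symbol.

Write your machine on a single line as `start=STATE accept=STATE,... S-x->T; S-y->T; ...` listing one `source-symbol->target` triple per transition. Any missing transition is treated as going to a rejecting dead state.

start=s0; accept=s11,s12,s13,s14; s0-a->s1; s0-b->s2; s1-a->s3; s1-b->s4; s2-a->s5; s2-b->s6; s3-a->s7; s3-b->s8; s4-a->s9; s4-b->s10; s5-a->s11; s5-b->s12; s6-a->s13; s6-b->s14; s7-a->s7; s7-b->s8; s8-a->s9; s8-b->s10; s9-a->s11; s9-b->s12; s10-a->s13; s10-b->s14; s11-a->s7; s11-b->s8; s12-a->s9; s12-b->s10; s13-a->s11; s13-b->s12; s14-a->s13; s14-b->s14

Because acceptance depends on a position counted from the end, the machine has to buffer the most recent 3 symbols. Make each state the string of the last up-to-3 symbols read; on input `x` shift the window left and append `x`. Accept when the buffered window has length 3 and begins with `b`.
A 15-state machine:
          a    b  
>  s0     s1   s2 
   s1     s3   s4 
   s2     s5   s6 
   s3     s7   s8 
   s4     s9  s10 
   s5    s11  s12 
   s6    s13  s14 
   s7     s7   s8 
   s8     s9  s10 
   s9    s11  s12 
   s10   s13  s14 
 * s11    s7   s8 
 * s12    s9  s10 
 * s13   s11  s12 
 * s14   s13  s14 
(> = start, * = accepting)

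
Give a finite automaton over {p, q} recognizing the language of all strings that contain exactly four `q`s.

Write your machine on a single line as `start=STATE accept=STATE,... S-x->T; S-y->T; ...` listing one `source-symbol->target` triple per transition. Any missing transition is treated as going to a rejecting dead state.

Count `q`s, saturating at 5: states A through E mean 0 through 4 `q`s seen; F means more than 4. Each `q` increments (capped at F); other symbols loop. Accept from {E}.
6 states suffice.
       p  q 
>  A   A  B 
   B   B  C 
   C   C  D 
   D   D  E 
 * E   E  F 
   F   F  F 
(> = start, * = accepting)

start=A; accept=E; A-p->A; A-q->B; B-p->B; B-q->C; C-p->C; C-q->D; D-p->D; D-q->E; E-p->E; E-q->F; F-p->F; F-q->F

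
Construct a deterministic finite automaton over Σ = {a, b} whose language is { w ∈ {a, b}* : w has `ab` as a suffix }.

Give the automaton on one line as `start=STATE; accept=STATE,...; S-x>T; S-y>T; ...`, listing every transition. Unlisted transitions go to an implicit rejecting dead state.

start=s0; accept=s2; s0-a>s1; s0-b>s0; s1-a>s1; s1-b>s2; s2-a>s1; s2-b>s0

Remember how much of `ab` the current input suffix matches. State s0 means no match yet; s1 means the last symbol is `a`; s2 means the last 2 symbols are `ab`. Only s2 accepts. On a mismatch, fall back to the longest proper suffix that is still a prefix of `ab`.
A 3-state machine:
        a   b  
>  s0   s1  s0 
   s1   s1  s2 
 * s2   s1  s0 
(> = start, * = accepting)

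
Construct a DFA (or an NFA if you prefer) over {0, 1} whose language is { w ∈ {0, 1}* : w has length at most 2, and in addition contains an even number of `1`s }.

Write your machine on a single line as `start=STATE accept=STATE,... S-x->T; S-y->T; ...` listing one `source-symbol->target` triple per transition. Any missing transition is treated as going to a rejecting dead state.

start=A; accept=A,B,D; A-0->B; A-1->C; B-0->D; B-1->E; C-0->E; C-1->D; D-0->E; D-1->E; E-0->E; E-1->E

Run two small machines in parallel and take their product. One (4 states) tracks the input length, saturating at 3; the other (2 states) tracks the count of `1`s modulo 2. Each combined state is a pair, one component from each; accept when both components accept. Equivalent product states are then merged.
A 5-state machine:
       0  1 
>* A   B  C 
 * B   D  E 
   C   E  D 
 * D   E  E 
   E   E  E 
(> = start, * = accepting)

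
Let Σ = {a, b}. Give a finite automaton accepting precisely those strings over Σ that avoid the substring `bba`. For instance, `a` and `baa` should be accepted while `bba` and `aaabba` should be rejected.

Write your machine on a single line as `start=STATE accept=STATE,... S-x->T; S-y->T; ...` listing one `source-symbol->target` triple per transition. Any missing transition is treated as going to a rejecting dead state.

start=q0; accept=q0,q1,q2; q0-a->q0; q0-b->q1; q1-a->q0; q1-b->q2; q2-a->q3; q2-b->q2; q3-a->q3; q3-b->q3

Track partial matches of the forbidden pattern `bba`. State q3 is a dead state reached once `bba` has occurred; every other state accepts. q0 means no part of `bba` is currently matched.
With 4 states:
        a   b  
>* q0   q0  q1 
 * q1   q0  q2 
 * q2   q3  q2 
   q3   q3  q3 
(> = start, * = accepting)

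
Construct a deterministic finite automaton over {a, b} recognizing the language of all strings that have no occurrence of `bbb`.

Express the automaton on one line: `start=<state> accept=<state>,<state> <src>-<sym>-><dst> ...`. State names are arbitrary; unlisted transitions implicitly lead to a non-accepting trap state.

start=q0 accept=q0,q1,q2 q0-a->q0 q0-b->q1 q1-a->q0 q1-b->q2 q2-a->q0 q2-b->q3 q3-a->q3 q3-b->q3

Track partial matches of the forbidden pattern `bbb`. State q3 is a dead state reached once `bbb` has occurred; every other state accepts. q0 means no part of `bbb` is currently matched.
4 states suffice.
        a   b  
>* q0   q0  q1 
 * q1   q0  q2 
 * q2   q0  q3 
   q3   q3  q3 
(> = start, * = accepting)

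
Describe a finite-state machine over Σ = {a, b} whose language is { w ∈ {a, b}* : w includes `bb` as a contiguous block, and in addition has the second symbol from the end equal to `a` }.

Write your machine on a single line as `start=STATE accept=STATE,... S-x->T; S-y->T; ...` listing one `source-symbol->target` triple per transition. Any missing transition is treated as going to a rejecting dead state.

start=S0; accept=S4,S5; S0-a->S0; S0-b->S1; S1-a->S0; S1-b->S2; S2-a->S3; S2-b->S2; S3-a->S4; S3-b->S5; S4-a->S4; S4-b->S5; S5-a->S3; S5-b->S2

Build one automaton per condition and run them in lockstep. The first has 3 states tracking whether and how much of `bb` has been seen; the second has 7 states tracking the last 2 symbols read. A product state is a pair (one from each), accepting exactly when both do. Equivalent product states are then merged.
6 states suffice.
        a   b  
>  S0   S0  S1 
   S1   S0  S2 
   S2   S3  S2 
   S3   S4  S5 
 * S4   S4  S5 
 * S5   S3  S2 
(> = start, * = accepting)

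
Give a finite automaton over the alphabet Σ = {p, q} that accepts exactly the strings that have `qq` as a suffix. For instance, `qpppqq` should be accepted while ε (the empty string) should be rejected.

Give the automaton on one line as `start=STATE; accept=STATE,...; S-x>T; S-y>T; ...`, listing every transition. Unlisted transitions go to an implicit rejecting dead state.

Remember how much of `qq` the current input suffix matches. State A means no match yet; B means the last symbol is `q`; C means the last 2 symbols are `qq`. Only C accepts. On a mismatch, fall back to the longest proper suffix that is still a prefix of `qq`.
A 3-state machine:
       p  q 
>  A   A  B 
   B   A  C 
 * C   A  C 
(> = start, * = accepting)

start=A; accept=C; A-p>A; A-q>B; B-p>A; B-q>C; C-p>A; C-q>C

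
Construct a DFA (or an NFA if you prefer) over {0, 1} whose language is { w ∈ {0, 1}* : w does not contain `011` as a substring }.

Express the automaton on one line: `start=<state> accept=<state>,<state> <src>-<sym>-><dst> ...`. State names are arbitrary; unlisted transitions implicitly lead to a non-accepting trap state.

start=q0 accept=q0,q1,q2 q0-0->q1 q0-1->q0 q1-0->q1 q1-1->q2 q2-0->q1 q2-1->q3 q3-0->q3 q3-1->q3

Track partial matches of the forbidden pattern `011`. State q3 is a dead state reached once `011` has occurred; every other state accepts. q0 means no part of `011` is currently matched.
A 4-state machine:
        0   1  
>* q0   q1  q0 
 * q1   q1  q2 
 * q2   q1  q3 
   q3   q3  q3 
(> = start, * = accepting)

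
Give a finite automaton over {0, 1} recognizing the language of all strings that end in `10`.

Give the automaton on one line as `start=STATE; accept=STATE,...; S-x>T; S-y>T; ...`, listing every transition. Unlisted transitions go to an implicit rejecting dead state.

start=A; accept=C; A-0>A; A-1>B; B-0>C; B-1>B; C-0>A; C-1>B

Let each state record the length of the longest suffix of the input read so far that is also a prefix of `10`. B means the last symbol is `1`; C means the last 2 symbols are `10`. Accept only at C, where the string currently ends in `10`.
A 3-state machine:
       0  1 
>  A   A  B 
   B   C  B 
 * C   A  B 
(> = start, * = accepting)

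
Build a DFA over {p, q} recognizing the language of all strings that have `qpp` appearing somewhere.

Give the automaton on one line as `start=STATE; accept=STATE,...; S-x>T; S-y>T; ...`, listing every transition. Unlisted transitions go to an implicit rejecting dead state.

States S0..S2 record the length of the longest prefix of `qpp` that matches the current input suffix. Reaching S3 means `qpp` has been seen, and we stay there forever. Accept from S3.
With 4 states:
        p   q  
>  S0   S0  S1 
   S1   S2  S1 
   S2   S3  S1 
 * S3   S3  S3 
(> = start, * = accepting)

start=S0; accept=S3; S0-p>S0; S0-q>S1; S1-p>S2; S1-q>S1; S2-p>S3; S2-q>S1; S3-p>S3; S3-q>S3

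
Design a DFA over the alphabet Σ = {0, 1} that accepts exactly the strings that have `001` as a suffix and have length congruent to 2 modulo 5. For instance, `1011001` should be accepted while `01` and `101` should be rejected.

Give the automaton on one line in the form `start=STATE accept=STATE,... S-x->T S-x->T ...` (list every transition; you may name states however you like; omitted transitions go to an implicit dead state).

start=q0 accept=q19 q0-0->q1 q0-1->q2 q1-0->q3 q1-1->q4 q2-0->q5 q2-1->q4 q3-0->q6 q3-1->q7 q4-0->q8 q4-1->q9 q5-0->q6 q5-1->q9 q6-0->q10 q6-1->q11 q7-0->q12 q7-1->q13 q8-0->q10 q8-1->q13 q9-0->q12 q9-1->q13 q10-0->q14 q10-1->q15 q11-0->q16 q11-1->q0 q12-0->q14 q12-1->q0 q13-0->q16 q13-1->q0 q14-0->q17 q14-1->q18 q15-0->q1 q15-1->q2 q16-0->q17 q16-1->q2 q17-0->q3 q17-1->q19 q18-0->q5 q18-1->q4 q19-0->q8 q19-1->q9

Run two small machines in parallel and take their product. One (4 states) tracks how much of the suffix `001` has currently been matched; the other (5 states) tracks the input length modulo 5. Each combined state is a pair, one component from each; accept when both components accept.
          0    1  
>  q0     q1   q2 
   q1     q3   q4 
   q2     q5   q4 
   q3     q6   q7 
   q4     q8   q9 
   q5     q6   q9 
   q6    q10  q11 
   q7    q12  q13 
   q8    q10  q13 
   q9    q12  q13 
   q10   q14  q15 
   q11   q16   q0 
   q12   q14   q0 
   q13   q16   q0 
   q14   q17  q18 
   q15    q1   q2 
   q16   q17   q2 
   q17    q3  q19 
   q18    q5   q4 
 * q19    q8   q9 
(> = start, * = accepting)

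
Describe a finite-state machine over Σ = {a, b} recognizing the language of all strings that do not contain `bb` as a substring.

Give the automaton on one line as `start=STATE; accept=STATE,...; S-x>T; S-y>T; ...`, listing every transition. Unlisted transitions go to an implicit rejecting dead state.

start=q0; accept=q0,q1; q0-a>q0; q0-b>q1; q1-a>q0; q1-b>q2; q2-a>q2; q2-b>q2

Track partial matches of the forbidden pattern `bb`. State q2 is a dead state reached once `bb` has occurred; every other state accepts. q0 means no part of `bb` is currently matched.
A 3-state machine:
        a   b  
>* q0   q0  q1 
 * q1   q0  q2 
   q2   q2  q2 
(> = start, * = accepting)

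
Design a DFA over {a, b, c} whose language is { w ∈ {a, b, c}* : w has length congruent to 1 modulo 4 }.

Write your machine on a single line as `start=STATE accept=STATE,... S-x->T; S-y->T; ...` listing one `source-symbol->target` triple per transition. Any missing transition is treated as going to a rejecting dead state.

start=q0; accept=q1; q0-a->q1; q0-b->q1; q0-c->q1; q1-a->q2; q1-b->q2; q1-c->q2; q2-a->q3; q2-b->q3; q2-c->q3; q3-a->q0; q3-b->q0; q3-c->q0

Count input length modulo 4: every symbol advances one step around the cycle q0 → q1 → q2 → q3 → q0. Accept at q1.
A 4-state machine:
        a   b   c  
>  q0   q1  q1  q1 
 * q1   q2  q2  q2 
   q2   q3  q3  q3 
   q3   q0  q0  q0 
(> = start, * = accepting)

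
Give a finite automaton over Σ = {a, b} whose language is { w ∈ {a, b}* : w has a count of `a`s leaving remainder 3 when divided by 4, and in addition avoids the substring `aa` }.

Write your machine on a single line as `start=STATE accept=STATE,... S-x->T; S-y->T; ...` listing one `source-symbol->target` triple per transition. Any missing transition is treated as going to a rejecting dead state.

start=q0; accept=q6,q7; q0-a->q1; q0-b->q0; q1-a->q2; q1-b->q3; q2-a->q2; q2-b->q2; q3-a->q4; q3-b->q3; q4-a->q2; q4-b->q5; q5-a->q6; q5-b->q5; q6-a->q2; q6-b->q7; q7-a->q8; q7-b->q7; q8-a->q2; q8-b->q0

Handle the two conditions separately and then intersect. The first has 4 states tracking the count of `a`s modulo 4; the second has 3 states tracking partial matches of the forbidden pattern `aa`. A product state is a pair (one from each), accepting exactly when both do. After merging equivalent states the machine shrinks.
A 9-state machine:
        a   b  
>  q0   q1  q0 
   q1   q2  q3 
   q2   q2  q2 
   q3   q4  q3 
   q4   q2  q5 
   q5   q6  q5 
 * q6   q2  q7 
 * q7   q8  q7 
   q8   q2  q0 
(> = start, * = accepting)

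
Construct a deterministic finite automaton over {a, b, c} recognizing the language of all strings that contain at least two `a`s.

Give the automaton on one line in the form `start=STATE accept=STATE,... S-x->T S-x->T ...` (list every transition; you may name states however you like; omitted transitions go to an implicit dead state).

start=q0 accept=q2,q3 q0-a->q1 q0-b->q0 q0-c->q0 q1-a->q2 q1-b->q1 q1-c->q1 q2-a->q3 q2-b->q2 q2-c->q2 q3-a->q3 q3-b->q3 q3-c->q3

Only the number of `a`s matters, and only up to 3. Make a chain q0 → q1 → q2 → q3 advanced by each `a` (with q3 absorbing); every other symbol self-loops. The accepting set is {q2, q3}.
        a   b   c  
>  q0   q1  q0  q0 
   q1   q2  q1  q1 
 * q2   q3  q2  q2 
 * q3   q3  q3  q3 
(> = start, * = accepting)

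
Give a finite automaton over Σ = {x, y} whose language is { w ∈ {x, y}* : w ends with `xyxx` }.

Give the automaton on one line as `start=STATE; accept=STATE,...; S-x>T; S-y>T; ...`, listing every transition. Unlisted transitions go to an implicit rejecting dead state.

start=q0; accept=q4; q0-x>q1; q0-y>q0; q1-x>q1; q1-y>q2; q2-x>q3; q2-y>q0; q3-x>q4; q3-y>q2; q4-x>q1; q4-y>q2

Remember how much of `xyxx` the current input suffix matches. State q0 means no match yet; q1 means the last symbol is `x`; q2 means the last 2 symbols are `xy`; q3 means the last 3 symbols are `xyx`; q4 means the last 4 symbols are `xyxx`. Only q4 accepts. On a mismatch, fall back to the longest proper suffix that is still a prefix of `xyxx`.
With 5 states:
        x   y  
>  q0   q1  q0 
   q1   q1  q2 
   q2   q3  q0 
   q3   q4  q2 
 * q4   q1  q2 
(> = start, * = accepting)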